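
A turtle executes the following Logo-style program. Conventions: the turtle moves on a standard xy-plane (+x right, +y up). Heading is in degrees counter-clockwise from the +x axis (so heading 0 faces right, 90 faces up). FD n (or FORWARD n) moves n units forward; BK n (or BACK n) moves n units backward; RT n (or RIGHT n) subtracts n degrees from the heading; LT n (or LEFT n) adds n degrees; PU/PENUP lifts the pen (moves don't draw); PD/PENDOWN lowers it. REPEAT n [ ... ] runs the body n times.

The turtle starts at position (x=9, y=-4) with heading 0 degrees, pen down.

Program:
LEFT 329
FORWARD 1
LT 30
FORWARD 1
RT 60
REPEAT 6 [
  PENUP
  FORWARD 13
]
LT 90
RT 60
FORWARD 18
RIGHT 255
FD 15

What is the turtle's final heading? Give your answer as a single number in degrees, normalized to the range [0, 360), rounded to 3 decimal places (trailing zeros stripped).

Answer: 74

Derivation:
Executing turtle program step by step:
Start: pos=(9,-4), heading=0, pen down
LT 329: heading 0 -> 329
FD 1: (9,-4) -> (9.857,-4.515) [heading=329, draw]
LT 30: heading 329 -> 359
FD 1: (9.857,-4.515) -> (10.857,-4.532) [heading=359, draw]
RT 60: heading 359 -> 299
REPEAT 6 [
  -- iteration 1/6 --
  PU: pen up
  FD 13: (10.857,-4.532) -> (17.16,-15.903) [heading=299, move]
  -- iteration 2/6 --
  PU: pen up
  FD 13: (17.16,-15.903) -> (23.462,-27.273) [heading=299, move]
  -- iteration 3/6 --
  PU: pen up
  FD 13: (23.462,-27.273) -> (29.765,-38.643) [heading=299, move]
  -- iteration 4/6 --
  PU: pen up
  FD 13: (29.765,-38.643) -> (36.067,-50.013) [heading=299, move]
  -- iteration 5/6 --
  PU: pen up
  FD 13: (36.067,-50.013) -> (42.37,-61.383) [heading=299, move]
  -- iteration 6/6 --
  PU: pen up
  FD 13: (42.37,-61.383) -> (48.672,-72.753) [heading=299, move]
]
LT 90: heading 299 -> 29
RT 60: heading 29 -> 329
FD 18: (48.672,-72.753) -> (64.101,-82.024) [heading=329, move]
RT 255: heading 329 -> 74
FD 15: (64.101,-82.024) -> (68.236,-67.605) [heading=74, move]
Final: pos=(68.236,-67.605), heading=74, 2 segment(s) drawn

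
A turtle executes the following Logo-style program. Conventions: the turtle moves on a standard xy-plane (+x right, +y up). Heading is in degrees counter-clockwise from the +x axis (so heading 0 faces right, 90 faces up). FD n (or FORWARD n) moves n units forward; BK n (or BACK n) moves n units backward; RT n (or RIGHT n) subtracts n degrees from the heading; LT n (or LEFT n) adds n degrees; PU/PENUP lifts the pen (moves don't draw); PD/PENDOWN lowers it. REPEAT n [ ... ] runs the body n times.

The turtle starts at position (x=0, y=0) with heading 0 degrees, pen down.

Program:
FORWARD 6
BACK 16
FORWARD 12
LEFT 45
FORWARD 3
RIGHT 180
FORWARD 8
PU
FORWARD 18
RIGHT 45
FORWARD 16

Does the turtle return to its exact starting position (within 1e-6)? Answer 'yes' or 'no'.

Executing turtle program step by step:
Start: pos=(0,0), heading=0, pen down
FD 6: (0,0) -> (6,0) [heading=0, draw]
BK 16: (6,0) -> (-10,0) [heading=0, draw]
FD 12: (-10,0) -> (2,0) [heading=0, draw]
LT 45: heading 0 -> 45
FD 3: (2,0) -> (4.121,2.121) [heading=45, draw]
RT 180: heading 45 -> 225
FD 8: (4.121,2.121) -> (-1.536,-3.536) [heading=225, draw]
PU: pen up
FD 18: (-1.536,-3.536) -> (-14.263,-16.263) [heading=225, move]
RT 45: heading 225 -> 180
FD 16: (-14.263,-16.263) -> (-30.263,-16.263) [heading=180, move]
Final: pos=(-30.263,-16.263), heading=180, 5 segment(s) drawn

Start position: (0, 0)
Final position: (-30.263, -16.263)
Distance = 34.357; >= 1e-6 -> NOT closed

Answer: no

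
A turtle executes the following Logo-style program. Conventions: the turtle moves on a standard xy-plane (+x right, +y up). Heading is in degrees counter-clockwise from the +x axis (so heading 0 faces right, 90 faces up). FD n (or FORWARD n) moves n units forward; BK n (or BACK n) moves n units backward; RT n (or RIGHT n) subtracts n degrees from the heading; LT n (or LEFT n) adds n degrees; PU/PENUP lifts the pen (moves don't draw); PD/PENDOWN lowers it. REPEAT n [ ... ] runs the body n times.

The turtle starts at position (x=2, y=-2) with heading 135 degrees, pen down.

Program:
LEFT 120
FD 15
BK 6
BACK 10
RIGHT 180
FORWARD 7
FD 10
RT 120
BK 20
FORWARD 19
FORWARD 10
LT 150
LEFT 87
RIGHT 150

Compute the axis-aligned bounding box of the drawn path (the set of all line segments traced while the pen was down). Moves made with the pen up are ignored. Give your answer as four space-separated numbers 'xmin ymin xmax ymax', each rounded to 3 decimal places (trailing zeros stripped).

Answer: -7.483 -16.489 13.023 29.529

Derivation:
Executing turtle program step by step:
Start: pos=(2,-2), heading=135, pen down
LT 120: heading 135 -> 255
FD 15: (2,-2) -> (-1.882,-16.489) [heading=255, draw]
BK 6: (-1.882,-16.489) -> (-0.329,-10.693) [heading=255, draw]
BK 10: (-0.329,-10.693) -> (2.259,-1.034) [heading=255, draw]
RT 180: heading 255 -> 75
FD 7: (2.259,-1.034) -> (4.071,5.727) [heading=75, draw]
FD 10: (4.071,5.727) -> (6.659,15.387) [heading=75, draw]
RT 120: heading 75 -> 315
BK 20: (6.659,15.387) -> (-7.483,29.529) [heading=315, draw]
FD 19: (-7.483,29.529) -> (5.952,16.094) [heading=315, draw]
FD 10: (5.952,16.094) -> (13.023,9.023) [heading=315, draw]
LT 150: heading 315 -> 105
LT 87: heading 105 -> 192
RT 150: heading 192 -> 42
Final: pos=(13.023,9.023), heading=42, 8 segment(s) drawn

Segment endpoints: x in {-7.483, -1.882, -0.329, 2, 2.259, 4.071, 5.952, 6.659, 13.023}, y in {-16.489, -10.693, -2, -1.034, 5.727, 9.023, 15.387, 16.094, 29.529}
xmin=-7.483, ymin=-16.489, xmax=13.023, ymax=29.529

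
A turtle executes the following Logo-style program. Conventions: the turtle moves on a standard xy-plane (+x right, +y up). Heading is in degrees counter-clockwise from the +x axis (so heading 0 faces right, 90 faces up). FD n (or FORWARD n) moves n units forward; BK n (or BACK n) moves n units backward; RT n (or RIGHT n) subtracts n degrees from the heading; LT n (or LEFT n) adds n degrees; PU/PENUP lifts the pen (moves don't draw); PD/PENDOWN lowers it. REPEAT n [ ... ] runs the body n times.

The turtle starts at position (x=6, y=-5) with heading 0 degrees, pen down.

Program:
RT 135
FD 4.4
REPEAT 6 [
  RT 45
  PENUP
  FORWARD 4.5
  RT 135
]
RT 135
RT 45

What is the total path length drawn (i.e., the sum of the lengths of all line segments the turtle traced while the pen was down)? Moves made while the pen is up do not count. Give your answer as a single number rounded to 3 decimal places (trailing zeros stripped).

Executing turtle program step by step:
Start: pos=(6,-5), heading=0, pen down
RT 135: heading 0 -> 225
FD 4.4: (6,-5) -> (2.889,-8.111) [heading=225, draw]
REPEAT 6 [
  -- iteration 1/6 --
  RT 45: heading 225 -> 180
  PU: pen up
  FD 4.5: (2.889,-8.111) -> (-1.611,-8.111) [heading=180, move]
  RT 135: heading 180 -> 45
  -- iteration 2/6 --
  RT 45: heading 45 -> 0
  PU: pen up
  FD 4.5: (-1.611,-8.111) -> (2.889,-8.111) [heading=0, move]
  RT 135: heading 0 -> 225
  -- iteration 3/6 --
  RT 45: heading 225 -> 180
  PU: pen up
  FD 4.5: (2.889,-8.111) -> (-1.611,-8.111) [heading=180, move]
  RT 135: heading 180 -> 45
  -- iteration 4/6 --
  RT 45: heading 45 -> 0
  PU: pen up
  FD 4.5: (-1.611,-8.111) -> (2.889,-8.111) [heading=0, move]
  RT 135: heading 0 -> 225
  -- iteration 5/6 --
  RT 45: heading 225 -> 180
  PU: pen up
  FD 4.5: (2.889,-8.111) -> (-1.611,-8.111) [heading=180, move]
  RT 135: heading 180 -> 45
  -- iteration 6/6 --
  RT 45: heading 45 -> 0
  PU: pen up
  FD 4.5: (-1.611,-8.111) -> (2.889,-8.111) [heading=0, move]
  RT 135: heading 0 -> 225
]
RT 135: heading 225 -> 90
RT 45: heading 90 -> 45
Final: pos=(2.889,-8.111), heading=45, 1 segment(s) drawn

Segment lengths:
  seg 1: (6,-5) -> (2.889,-8.111), length = 4.4
Total = 4.4

Answer: 4.4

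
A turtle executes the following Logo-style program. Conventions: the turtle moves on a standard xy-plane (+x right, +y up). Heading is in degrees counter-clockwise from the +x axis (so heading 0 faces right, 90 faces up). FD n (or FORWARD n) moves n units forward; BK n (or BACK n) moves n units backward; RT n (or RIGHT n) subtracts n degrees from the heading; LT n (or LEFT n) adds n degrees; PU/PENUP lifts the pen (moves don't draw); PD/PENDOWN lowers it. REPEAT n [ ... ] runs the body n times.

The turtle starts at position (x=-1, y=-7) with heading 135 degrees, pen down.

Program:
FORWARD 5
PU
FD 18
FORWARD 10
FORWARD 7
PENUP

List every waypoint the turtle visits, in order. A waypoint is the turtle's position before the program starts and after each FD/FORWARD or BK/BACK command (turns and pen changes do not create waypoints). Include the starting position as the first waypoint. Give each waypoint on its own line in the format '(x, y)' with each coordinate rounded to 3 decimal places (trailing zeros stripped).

Executing turtle program step by step:
Start: pos=(-1,-7), heading=135, pen down
FD 5: (-1,-7) -> (-4.536,-3.464) [heading=135, draw]
PU: pen up
FD 18: (-4.536,-3.464) -> (-17.263,9.263) [heading=135, move]
FD 10: (-17.263,9.263) -> (-24.335,16.335) [heading=135, move]
FD 7: (-24.335,16.335) -> (-29.284,21.284) [heading=135, move]
PU: pen up
Final: pos=(-29.284,21.284), heading=135, 1 segment(s) drawn
Waypoints (5 total):
(-1, -7)
(-4.536, -3.464)
(-17.263, 9.263)
(-24.335, 16.335)
(-29.284, 21.284)

Answer: (-1, -7)
(-4.536, -3.464)
(-17.263, 9.263)
(-24.335, 16.335)
(-29.284, 21.284)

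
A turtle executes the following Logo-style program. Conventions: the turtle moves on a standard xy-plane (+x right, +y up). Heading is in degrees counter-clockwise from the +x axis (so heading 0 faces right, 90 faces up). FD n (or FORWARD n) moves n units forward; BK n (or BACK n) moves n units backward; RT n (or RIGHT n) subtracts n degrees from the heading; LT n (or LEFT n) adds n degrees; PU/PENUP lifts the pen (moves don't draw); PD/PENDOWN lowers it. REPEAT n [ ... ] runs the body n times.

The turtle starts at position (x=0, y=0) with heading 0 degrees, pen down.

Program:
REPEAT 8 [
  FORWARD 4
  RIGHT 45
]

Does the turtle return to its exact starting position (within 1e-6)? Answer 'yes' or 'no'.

Executing turtle program step by step:
Start: pos=(0,0), heading=0, pen down
REPEAT 8 [
  -- iteration 1/8 --
  FD 4: (0,0) -> (4,0) [heading=0, draw]
  RT 45: heading 0 -> 315
  -- iteration 2/8 --
  FD 4: (4,0) -> (6.828,-2.828) [heading=315, draw]
  RT 45: heading 315 -> 270
  -- iteration 3/8 --
  FD 4: (6.828,-2.828) -> (6.828,-6.828) [heading=270, draw]
  RT 45: heading 270 -> 225
  -- iteration 4/8 --
  FD 4: (6.828,-6.828) -> (4,-9.657) [heading=225, draw]
  RT 45: heading 225 -> 180
  -- iteration 5/8 --
  FD 4: (4,-9.657) -> (0,-9.657) [heading=180, draw]
  RT 45: heading 180 -> 135
  -- iteration 6/8 --
  FD 4: (0,-9.657) -> (-2.828,-6.828) [heading=135, draw]
  RT 45: heading 135 -> 90
  -- iteration 7/8 --
  FD 4: (-2.828,-6.828) -> (-2.828,-2.828) [heading=90, draw]
  RT 45: heading 90 -> 45
  -- iteration 8/8 --
  FD 4: (-2.828,-2.828) -> (0,0) [heading=45, draw]
  RT 45: heading 45 -> 0
]
Final: pos=(0,0), heading=0, 8 segment(s) drawn

Start position: (0, 0)
Final position: (0, 0)
Distance = 0; < 1e-6 -> CLOSED

Answer: yes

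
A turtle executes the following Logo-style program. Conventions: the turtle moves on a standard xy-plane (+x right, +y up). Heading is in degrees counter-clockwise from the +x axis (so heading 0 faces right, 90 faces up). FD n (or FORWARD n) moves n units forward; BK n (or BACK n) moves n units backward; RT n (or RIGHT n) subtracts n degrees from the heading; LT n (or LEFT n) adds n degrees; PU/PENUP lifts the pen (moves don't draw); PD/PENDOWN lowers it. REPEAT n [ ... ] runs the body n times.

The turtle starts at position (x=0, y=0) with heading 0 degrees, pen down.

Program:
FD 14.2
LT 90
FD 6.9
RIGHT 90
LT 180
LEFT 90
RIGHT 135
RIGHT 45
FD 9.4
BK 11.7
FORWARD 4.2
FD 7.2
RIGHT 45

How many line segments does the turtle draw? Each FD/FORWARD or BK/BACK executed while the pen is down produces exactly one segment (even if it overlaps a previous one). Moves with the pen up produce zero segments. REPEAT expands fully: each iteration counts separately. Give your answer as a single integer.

Executing turtle program step by step:
Start: pos=(0,0), heading=0, pen down
FD 14.2: (0,0) -> (14.2,0) [heading=0, draw]
LT 90: heading 0 -> 90
FD 6.9: (14.2,0) -> (14.2,6.9) [heading=90, draw]
RT 90: heading 90 -> 0
LT 180: heading 0 -> 180
LT 90: heading 180 -> 270
RT 135: heading 270 -> 135
RT 45: heading 135 -> 90
FD 9.4: (14.2,6.9) -> (14.2,16.3) [heading=90, draw]
BK 11.7: (14.2,16.3) -> (14.2,4.6) [heading=90, draw]
FD 4.2: (14.2,4.6) -> (14.2,8.8) [heading=90, draw]
FD 7.2: (14.2,8.8) -> (14.2,16) [heading=90, draw]
RT 45: heading 90 -> 45
Final: pos=(14.2,16), heading=45, 6 segment(s) drawn
Segments drawn: 6

Answer: 6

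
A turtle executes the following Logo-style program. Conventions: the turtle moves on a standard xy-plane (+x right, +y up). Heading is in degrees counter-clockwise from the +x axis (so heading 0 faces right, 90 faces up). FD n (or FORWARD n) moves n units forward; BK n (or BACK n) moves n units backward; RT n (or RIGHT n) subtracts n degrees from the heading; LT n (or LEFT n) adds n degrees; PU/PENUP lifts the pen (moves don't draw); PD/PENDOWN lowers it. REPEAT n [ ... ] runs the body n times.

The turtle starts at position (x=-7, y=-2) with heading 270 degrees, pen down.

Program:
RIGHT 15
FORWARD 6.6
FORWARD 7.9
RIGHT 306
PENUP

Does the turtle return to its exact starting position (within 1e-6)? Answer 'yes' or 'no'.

Executing turtle program step by step:
Start: pos=(-7,-2), heading=270, pen down
RT 15: heading 270 -> 255
FD 6.6: (-7,-2) -> (-8.708,-8.375) [heading=255, draw]
FD 7.9: (-8.708,-8.375) -> (-10.753,-16.006) [heading=255, draw]
RT 306: heading 255 -> 309
PU: pen up
Final: pos=(-10.753,-16.006), heading=309, 2 segment(s) drawn

Start position: (-7, -2)
Final position: (-10.753, -16.006)
Distance = 14.5; >= 1e-6 -> NOT closed

Answer: no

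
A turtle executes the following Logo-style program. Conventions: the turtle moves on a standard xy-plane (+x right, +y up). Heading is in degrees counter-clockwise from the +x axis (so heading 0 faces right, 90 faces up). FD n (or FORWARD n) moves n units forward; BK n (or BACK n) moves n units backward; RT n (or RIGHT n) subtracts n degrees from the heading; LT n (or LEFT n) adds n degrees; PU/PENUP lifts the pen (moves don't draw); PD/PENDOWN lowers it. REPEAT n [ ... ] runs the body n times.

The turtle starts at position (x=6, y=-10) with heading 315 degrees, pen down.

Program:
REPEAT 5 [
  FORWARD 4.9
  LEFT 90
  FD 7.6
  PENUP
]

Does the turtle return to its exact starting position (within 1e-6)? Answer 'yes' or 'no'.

Executing turtle program step by step:
Start: pos=(6,-10), heading=315, pen down
REPEAT 5 [
  -- iteration 1/5 --
  FD 4.9: (6,-10) -> (9.465,-13.465) [heading=315, draw]
  LT 90: heading 315 -> 45
  FD 7.6: (9.465,-13.465) -> (14.839,-8.091) [heading=45, draw]
  PU: pen up
  -- iteration 2/5 --
  FD 4.9: (14.839,-8.091) -> (18.304,-4.626) [heading=45, move]
  LT 90: heading 45 -> 135
  FD 7.6: (18.304,-4.626) -> (12.93,0.748) [heading=135, move]
  PU: pen up
  -- iteration 3/5 --
  FD 4.9: (12.93,0.748) -> (9.465,4.213) [heading=135, move]
  LT 90: heading 135 -> 225
  FD 7.6: (9.465,4.213) -> (4.091,-1.161) [heading=225, move]
  PU: pen up
  -- iteration 4/5 --
  FD 4.9: (4.091,-1.161) -> (0.626,-4.626) [heading=225, move]
  LT 90: heading 225 -> 315
  FD 7.6: (0.626,-4.626) -> (6,-10) [heading=315, move]
  PU: pen up
  -- iteration 5/5 --
  FD 4.9: (6,-10) -> (9.465,-13.465) [heading=315, move]
  LT 90: heading 315 -> 45
  FD 7.6: (9.465,-13.465) -> (14.839,-8.091) [heading=45, move]
  PU: pen up
]
Final: pos=(14.839,-8.091), heading=45, 2 segment(s) drawn

Start position: (6, -10)
Final position: (14.839, -8.091)
Distance = 9.043; >= 1e-6 -> NOT closed

Answer: no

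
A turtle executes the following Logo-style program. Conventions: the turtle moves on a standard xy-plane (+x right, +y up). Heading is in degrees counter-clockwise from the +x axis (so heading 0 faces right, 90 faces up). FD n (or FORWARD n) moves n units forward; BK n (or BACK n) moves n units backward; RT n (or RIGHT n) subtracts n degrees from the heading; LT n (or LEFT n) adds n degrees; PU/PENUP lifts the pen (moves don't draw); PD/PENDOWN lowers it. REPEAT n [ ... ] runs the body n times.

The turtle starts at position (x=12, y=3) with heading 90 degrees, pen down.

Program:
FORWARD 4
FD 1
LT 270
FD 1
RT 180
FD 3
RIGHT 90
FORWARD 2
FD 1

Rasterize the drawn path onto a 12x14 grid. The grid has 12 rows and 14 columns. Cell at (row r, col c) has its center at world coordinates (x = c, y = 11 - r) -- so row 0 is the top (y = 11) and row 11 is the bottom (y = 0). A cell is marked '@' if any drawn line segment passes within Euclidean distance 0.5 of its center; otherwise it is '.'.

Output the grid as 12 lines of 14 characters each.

Answer: ..........@...
..........@...
..........@...
..........@@@@
............@.
............@.
............@.
............@.
............@.
..............
..............
..............

Derivation:
Segment 0: (12,3) -> (12,7)
Segment 1: (12,7) -> (12,8)
Segment 2: (12,8) -> (13,8)
Segment 3: (13,8) -> (10,8)
Segment 4: (10,8) -> (10,10)
Segment 5: (10,10) -> (10,11)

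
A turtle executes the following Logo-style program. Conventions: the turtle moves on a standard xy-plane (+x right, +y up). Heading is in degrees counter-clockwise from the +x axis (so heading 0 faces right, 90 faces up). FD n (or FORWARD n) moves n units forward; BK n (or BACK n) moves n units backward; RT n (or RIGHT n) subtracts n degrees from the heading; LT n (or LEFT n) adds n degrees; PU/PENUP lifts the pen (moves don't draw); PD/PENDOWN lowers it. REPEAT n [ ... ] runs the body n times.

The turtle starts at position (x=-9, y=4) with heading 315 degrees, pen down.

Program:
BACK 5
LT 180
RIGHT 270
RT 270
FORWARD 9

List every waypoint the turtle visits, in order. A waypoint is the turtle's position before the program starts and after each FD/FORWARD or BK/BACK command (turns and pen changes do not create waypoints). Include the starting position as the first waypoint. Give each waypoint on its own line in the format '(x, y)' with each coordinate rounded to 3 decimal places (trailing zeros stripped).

Executing turtle program step by step:
Start: pos=(-9,4), heading=315, pen down
BK 5: (-9,4) -> (-12.536,7.536) [heading=315, draw]
LT 180: heading 315 -> 135
RT 270: heading 135 -> 225
RT 270: heading 225 -> 315
FD 9: (-12.536,7.536) -> (-6.172,1.172) [heading=315, draw]
Final: pos=(-6.172,1.172), heading=315, 2 segment(s) drawn
Waypoints (3 total):
(-9, 4)
(-12.536, 7.536)
(-6.172, 1.172)

Answer: (-9, 4)
(-12.536, 7.536)
(-6.172, 1.172)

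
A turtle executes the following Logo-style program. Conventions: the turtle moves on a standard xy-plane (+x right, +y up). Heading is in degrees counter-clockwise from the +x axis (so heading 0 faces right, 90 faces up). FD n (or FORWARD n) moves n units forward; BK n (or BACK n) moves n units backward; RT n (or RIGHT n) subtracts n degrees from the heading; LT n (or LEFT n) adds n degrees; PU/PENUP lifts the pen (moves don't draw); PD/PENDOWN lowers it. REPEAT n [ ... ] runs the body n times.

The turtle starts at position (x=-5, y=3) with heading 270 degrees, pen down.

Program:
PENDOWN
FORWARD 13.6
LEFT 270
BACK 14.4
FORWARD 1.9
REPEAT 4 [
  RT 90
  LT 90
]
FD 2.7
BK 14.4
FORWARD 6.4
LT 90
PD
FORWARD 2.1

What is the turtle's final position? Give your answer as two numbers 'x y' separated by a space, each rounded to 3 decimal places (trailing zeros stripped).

Answer: 12.8 -12.7

Derivation:
Executing turtle program step by step:
Start: pos=(-5,3), heading=270, pen down
PD: pen down
FD 13.6: (-5,3) -> (-5,-10.6) [heading=270, draw]
LT 270: heading 270 -> 180
BK 14.4: (-5,-10.6) -> (9.4,-10.6) [heading=180, draw]
FD 1.9: (9.4,-10.6) -> (7.5,-10.6) [heading=180, draw]
REPEAT 4 [
  -- iteration 1/4 --
  RT 90: heading 180 -> 90
  LT 90: heading 90 -> 180
  -- iteration 2/4 --
  RT 90: heading 180 -> 90
  LT 90: heading 90 -> 180
  -- iteration 3/4 --
  RT 90: heading 180 -> 90
  LT 90: heading 90 -> 180
  -- iteration 4/4 --
  RT 90: heading 180 -> 90
  LT 90: heading 90 -> 180
]
FD 2.7: (7.5,-10.6) -> (4.8,-10.6) [heading=180, draw]
BK 14.4: (4.8,-10.6) -> (19.2,-10.6) [heading=180, draw]
FD 6.4: (19.2,-10.6) -> (12.8,-10.6) [heading=180, draw]
LT 90: heading 180 -> 270
PD: pen down
FD 2.1: (12.8,-10.6) -> (12.8,-12.7) [heading=270, draw]
Final: pos=(12.8,-12.7), heading=270, 7 segment(s) drawn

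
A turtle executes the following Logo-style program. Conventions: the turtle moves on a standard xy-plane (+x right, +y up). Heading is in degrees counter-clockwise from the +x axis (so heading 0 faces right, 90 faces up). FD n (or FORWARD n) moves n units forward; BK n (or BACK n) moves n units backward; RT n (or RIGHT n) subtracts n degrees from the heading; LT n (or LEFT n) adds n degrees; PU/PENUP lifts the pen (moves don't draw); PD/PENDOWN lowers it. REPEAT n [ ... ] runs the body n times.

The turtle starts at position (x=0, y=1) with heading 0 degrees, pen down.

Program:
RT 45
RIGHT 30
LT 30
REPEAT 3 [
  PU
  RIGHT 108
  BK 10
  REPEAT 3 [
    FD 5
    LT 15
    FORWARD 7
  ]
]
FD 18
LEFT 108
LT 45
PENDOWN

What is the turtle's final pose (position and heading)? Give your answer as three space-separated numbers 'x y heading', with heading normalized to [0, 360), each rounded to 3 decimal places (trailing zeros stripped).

Answer: -60.199 18.464 279

Derivation:
Executing turtle program step by step:
Start: pos=(0,1), heading=0, pen down
RT 45: heading 0 -> 315
RT 30: heading 315 -> 285
LT 30: heading 285 -> 315
REPEAT 3 [
  -- iteration 1/3 --
  PU: pen up
  RT 108: heading 315 -> 207
  BK 10: (0,1) -> (8.91,5.54) [heading=207, move]
  REPEAT 3 [
    -- iteration 1/3 --
    FD 5: (8.91,5.54) -> (4.455,3.27) [heading=207, move]
    LT 15: heading 207 -> 222
    FD 7: (4.455,3.27) -> (-0.747,-1.414) [heading=222, move]
    -- iteration 2/3 --
    FD 5: (-0.747,-1.414) -> (-4.463,-4.76) [heading=222, move]
    LT 15: heading 222 -> 237
    FD 7: (-4.463,-4.76) -> (-8.275,-10.63) [heading=237, move]
    -- iteration 3/3 --
    FD 5: (-8.275,-10.63) -> (-10.998,-14.824) [heading=237, move]
    LT 15: heading 237 -> 252
    FD 7: (-10.998,-14.824) -> (-13.161,-21.481) [heading=252, move]
  ]
  -- iteration 2/3 --
  PU: pen up
  RT 108: heading 252 -> 144
  BK 10: (-13.161,-21.481) -> (-5.071,-27.359) [heading=144, move]
  REPEAT 3 [
    -- iteration 1/3 --
    FD 5: (-5.071,-27.359) -> (-9.116,-24.42) [heading=144, move]
    LT 15: heading 144 -> 159
    FD 7: (-9.116,-24.42) -> (-15.651,-21.911) [heading=159, move]
    -- iteration 2/3 --
    FD 5: (-15.651,-21.911) -> (-20.319,-20.12) [heading=159, move]
    LT 15: heading 159 -> 174
    FD 7: (-20.319,-20.12) -> (-27.281,-19.388) [heading=174, move]
    -- iteration 3/3 --
    FD 5: (-27.281,-19.388) -> (-32.254,-18.865) [heading=174, move]
    LT 15: heading 174 -> 189
    FD 7: (-32.254,-18.865) -> (-39.167,-19.96) [heading=189, move]
  ]
  -- iteration 3/3 --
  PU: pen up
  RT 108: heading 189 -> 81
  BK 10: (-39.167,-19.96) -> (-40.732,-29.837) [heading=81, move]
  REPEAT 3 [
    -- iteration 1/3 --
    FD 5: (-40.732,-29.837) -> (-39.95,-24.899) [heading=81, move]
    LT 15: heading 81 -> 96
    FD 7: (-39.95,-24.899) -> (-40.681,-17.937) [heading=96, move]
    -- iteration 2/3 --
    FD 5: (-40.681,-17.937) -> (-41.204,-12.964) [heading=96, move]
    LT 15: heading 96 -> 111
    FD 7: (-41.204,-12.964) -> (-43.713,-6.429) [heading=111, move]
    -- iteration 3/3 --
    FD 5: (-43.713,-6.429) -> (-45.504,-1.761) [heading=111, move]
    LT 15: heading 111 -> 126
    FD 7: (-45.504,-1.761) -> (-49.619,3.902) [heading=126, move]
  ]
]
FD 18: (-49.619,3.902) -> (-60.199,18.464) [heading=126, move]
LT 108: heading 126 -> 234
LT 45: heading 234 -> 279
PD: pen down
Final: pos=(-60.199,18.464), heading=279, 0 segment(s) drawn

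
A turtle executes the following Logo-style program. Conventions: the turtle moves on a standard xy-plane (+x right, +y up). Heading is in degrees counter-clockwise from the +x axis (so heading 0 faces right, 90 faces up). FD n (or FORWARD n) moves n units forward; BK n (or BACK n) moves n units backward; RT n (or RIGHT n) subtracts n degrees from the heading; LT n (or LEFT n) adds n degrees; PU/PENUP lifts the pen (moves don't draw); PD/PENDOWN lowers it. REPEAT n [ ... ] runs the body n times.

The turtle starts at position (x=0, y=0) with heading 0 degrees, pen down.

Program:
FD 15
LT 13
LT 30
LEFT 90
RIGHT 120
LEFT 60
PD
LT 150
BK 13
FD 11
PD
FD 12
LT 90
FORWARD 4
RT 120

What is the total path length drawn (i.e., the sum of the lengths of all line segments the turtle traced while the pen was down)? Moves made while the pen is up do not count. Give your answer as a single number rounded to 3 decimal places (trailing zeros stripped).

Answer: 55

Derivation:
Executing turtle program step by step:
Start: pos=(0,0), heading=0, pen down
FD 15: (0,0) -> (15,0) [heading=0, draw]
LT 13: heading 0 -> 13
LT 30: heading 13 -> 43
LT 90: heading 43 -> 133
RT 120: heading 133 -> 13
LT 60: heading 13 -> 73
PD: pen down
LT 150: heading 73 -> 223
BK 13: (15,0) -> (24.508,8.866) [heading=223, draw]
FD 11: (24.508,8.866) -> (16.463,1.364) [heading=223, draw]
PD: pen down
FD 12: (16.463,1.364) -> (7.686,-6.82) [heading=223, draw]
LT 90: heading 223 -> 313
FD 4: (7.686,-6.82) -> (10.414,-9.745) [heading=313, draw]
RT 120: heading 313 -> 193
Final: pos=(10.414,-9.745), heading=193, 5 segment(s) drawn

Segment lengths:
  seg 1: (0,0) -> (15,0), length = 15
  seg 2: (15,0) -> (24.508,8.866), length = 13
  seg 3: (24.508,8.866) -> (16.463,1.364), length = 11
  seg 4: (16.463,1.364) -> (7.686,-6.82), length = 12
  seg 5: (7.686,-6.82) -> (10.414,-9.745), length = 4
Total = 55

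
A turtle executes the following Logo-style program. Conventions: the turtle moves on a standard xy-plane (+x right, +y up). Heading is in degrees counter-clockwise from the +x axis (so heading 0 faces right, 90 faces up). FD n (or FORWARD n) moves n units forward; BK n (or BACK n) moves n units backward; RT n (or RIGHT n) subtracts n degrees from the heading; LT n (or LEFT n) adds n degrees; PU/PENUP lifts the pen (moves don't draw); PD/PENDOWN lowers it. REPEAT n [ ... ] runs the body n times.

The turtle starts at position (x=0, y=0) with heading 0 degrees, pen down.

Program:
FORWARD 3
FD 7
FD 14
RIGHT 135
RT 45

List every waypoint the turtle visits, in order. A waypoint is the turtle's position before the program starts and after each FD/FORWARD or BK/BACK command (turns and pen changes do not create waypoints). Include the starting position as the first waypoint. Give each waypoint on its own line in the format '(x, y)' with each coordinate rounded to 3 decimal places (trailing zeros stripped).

Executing turtle program step by step:
Start: pos=(0,0), heading=0, pen down
FD 3: (0,0) -> (3,0) [heading=0, draw]
FD 7: (3,0) -> (10,0) [heading=0, draw]
FD 14: (10,0) -> (24,0) [heading=0, draw]
RT 135: heading 0 -> 225
RT 45: heading 225 -> 180
Final: pos=(24,0), heading=180, 3 segment(s) drawn
Waypoints (4 total):
(0, 0)
(3, 0)
(10, 0)
(24, 0)

Answer: (0, 0)
(3, 0)
(10, 0)
(24, 0)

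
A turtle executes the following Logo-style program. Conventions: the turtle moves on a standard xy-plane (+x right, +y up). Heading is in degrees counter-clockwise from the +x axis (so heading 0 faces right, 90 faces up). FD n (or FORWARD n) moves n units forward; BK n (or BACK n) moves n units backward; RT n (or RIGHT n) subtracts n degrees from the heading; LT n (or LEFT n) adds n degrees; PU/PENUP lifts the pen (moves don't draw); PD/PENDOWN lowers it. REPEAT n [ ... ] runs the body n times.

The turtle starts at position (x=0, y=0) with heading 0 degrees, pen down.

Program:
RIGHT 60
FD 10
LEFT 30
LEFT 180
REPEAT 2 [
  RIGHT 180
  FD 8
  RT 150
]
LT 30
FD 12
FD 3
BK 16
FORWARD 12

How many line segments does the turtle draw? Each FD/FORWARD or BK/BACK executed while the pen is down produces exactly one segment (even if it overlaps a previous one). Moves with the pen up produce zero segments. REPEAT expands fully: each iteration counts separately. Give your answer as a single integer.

Answer: 7

Derivation:
Executing turtle program step by step:
Start: pos=(0,0), heading=0, pen down
RT 60: heading 0 -> 300
FD 10: (0,0) -> (5,-8.66) [heading=300, draw]
LT 30: heading 300 -> 330
LT 180: heading 330 -> 150
REPEAT 2 [
  -- iteration 1/2 --
  RT 180: heading 150 -> 330
  FD 8: (5,-8.66) -> (11.928,-12.66) [heading=330, draw]
  RT 150: heading 330 -> 180
  -- iteration 2/2 --
  RT 180: heading 180 -> 0
  FD 8: (11.928,-12.66) -> (19.928,-12.66) [heading=0, draw]
  RT 150: heading 0 -> 210
]
LT 30: heading 210 -> 240
FD 12: (19.928,-12.66) -> (13.928,-23.053) [heading=240, draw]
FD 3: (13.928,-23.053) -> (12.428,-25.651) [heading=240, draw]
BK 16: (12.428,-25.651) -> (20.428,-11.794) [heading=240, draw]
FD 12: (20.428,-11.794) -> (14.428,-22.187) [heading=240, draw]
Final: pos=(14.428,-22.187), heading=240, 7 segment(s) drawn
Segments drawn: 7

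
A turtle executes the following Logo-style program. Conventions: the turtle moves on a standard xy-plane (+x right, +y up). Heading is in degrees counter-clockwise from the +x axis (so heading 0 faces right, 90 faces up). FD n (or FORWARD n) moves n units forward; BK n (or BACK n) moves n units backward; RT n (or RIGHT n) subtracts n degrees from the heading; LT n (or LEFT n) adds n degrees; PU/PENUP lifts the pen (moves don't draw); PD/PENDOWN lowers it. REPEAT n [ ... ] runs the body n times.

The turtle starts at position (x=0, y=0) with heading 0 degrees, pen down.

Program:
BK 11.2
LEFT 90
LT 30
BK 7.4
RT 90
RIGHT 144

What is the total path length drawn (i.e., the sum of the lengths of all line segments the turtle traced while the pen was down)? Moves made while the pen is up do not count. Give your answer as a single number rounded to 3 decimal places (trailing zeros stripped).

Executing turtle program step by step:
Start: pos=(0,0), heading=0, pen down
BK 11.2: (0,0) -> (-11.2,0) [heading=0, draw]
LT 90: heading 0 -> 90
LT 30: heading 90 -> 120
BK 7.4: (-11.2,0) -> (-7.5,-6.409) [heading=120, draw]
RT 90: heading 120 -> 30
RT 144: heading 30 -> 246
Final: pos=(-7.5,-6.409), heading=246, 2 segment(s) drawn

Segment lengths:
  seg 1: (0,0) -> (-11.2,0), length = 11.2
  seg 2: (-11.2,0) -> (-7.5,-6.409), length = 7.4
Total = 18.6

Answer: 18.6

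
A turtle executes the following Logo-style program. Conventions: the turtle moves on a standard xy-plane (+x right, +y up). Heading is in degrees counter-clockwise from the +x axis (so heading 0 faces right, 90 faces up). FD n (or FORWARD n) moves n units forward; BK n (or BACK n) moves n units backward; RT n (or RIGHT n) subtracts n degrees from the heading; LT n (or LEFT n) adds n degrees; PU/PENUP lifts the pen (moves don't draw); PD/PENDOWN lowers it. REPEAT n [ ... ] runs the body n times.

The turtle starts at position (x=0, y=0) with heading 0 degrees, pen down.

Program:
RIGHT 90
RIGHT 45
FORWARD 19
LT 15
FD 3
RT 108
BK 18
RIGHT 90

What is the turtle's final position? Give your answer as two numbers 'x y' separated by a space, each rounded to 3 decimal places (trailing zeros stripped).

Answer: -2.891 -29.41

Derivation:
Executing turtle program step by step:
Start: pos=(0,0), heading=0, pen down
RT 90: heading 0 -> 270
RT 45: heading 270 -> 225
FD 19: (0,0) -> (-13.435,-13.435) [heading=225, draw]
LT 15: heading 225 -> 240
FD 3: (-13.435,-13.435) -> (-14.935,-16.033) [heading=240, draw]
RT 108: heading 240 -> 132
BK 18: (-14.935,-16.033) -> (-2.891,-29.41) [heading=132, draw]
RT 90: heading 132 -> 42
Final: pos=(-2.891,-29.41), heading=42, 3 segment(s) drawn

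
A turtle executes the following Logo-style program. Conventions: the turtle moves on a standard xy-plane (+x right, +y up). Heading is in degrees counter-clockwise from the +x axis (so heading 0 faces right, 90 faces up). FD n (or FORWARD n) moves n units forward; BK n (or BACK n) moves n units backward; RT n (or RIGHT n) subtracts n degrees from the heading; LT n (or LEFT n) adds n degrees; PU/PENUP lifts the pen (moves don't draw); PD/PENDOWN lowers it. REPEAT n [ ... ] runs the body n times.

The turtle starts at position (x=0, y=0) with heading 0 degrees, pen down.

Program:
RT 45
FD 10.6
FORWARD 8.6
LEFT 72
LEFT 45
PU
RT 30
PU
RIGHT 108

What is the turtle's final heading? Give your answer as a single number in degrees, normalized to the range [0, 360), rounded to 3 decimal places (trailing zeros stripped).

Answer: 294

Derivation:
Executing turtle program step by step:
Start: pos=(0,0), heading=0, pen down
RT 45: heading 0 -> 315
FD 10.6: (0,0) -> (7.495,-7.495) [heading=315, draw]
FD 8.6: (7.495,-7.495) -> (13.576,-13.576) [heading=315, draw]
LT 72: heading 315 -> 27
LT 45: heading 27 -> 72
PU: pen up
RT 30: heading 72 -> 42
PU: pen up
RT 108: heading 42 -> 294
Final: pos=(13.576,-13.576), heading=294, 2 segment(s) drawn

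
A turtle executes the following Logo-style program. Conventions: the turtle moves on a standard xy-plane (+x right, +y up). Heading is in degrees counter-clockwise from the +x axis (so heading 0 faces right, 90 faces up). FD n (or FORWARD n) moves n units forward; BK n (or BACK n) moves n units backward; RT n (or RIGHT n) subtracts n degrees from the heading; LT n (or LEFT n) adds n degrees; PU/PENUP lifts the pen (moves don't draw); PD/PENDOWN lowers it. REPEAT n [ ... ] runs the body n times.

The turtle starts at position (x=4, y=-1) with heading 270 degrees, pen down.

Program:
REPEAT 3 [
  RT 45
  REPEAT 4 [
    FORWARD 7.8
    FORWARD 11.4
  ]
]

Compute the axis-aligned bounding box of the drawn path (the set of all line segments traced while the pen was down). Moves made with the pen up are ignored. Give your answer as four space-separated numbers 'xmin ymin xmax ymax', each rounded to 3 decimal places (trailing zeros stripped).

Answer: -181.412 -55.306 4 -1

Derivation:
Executing turtle program step by step:
Start: pos=(4,-1), heading=270, pen down
REPEAT 3 [
  -- iteration 1/3 --
  RT 45: heading 270 -> 225
  REPEAT 4 [
    -- iteration 1/4 --
    FD 7.8: (4,-1) -> (-1.515,-6.515) [heading=225, draw]
    FD 11.4: (-1.515,-6.515) -> (-9.576,-14.576) [heading=225, draw]
    -- iteration 2/4 --
    FD 7.8: (-9.576,-14.576) -> (-15.092,-20.092) [heading=225, draw]
    FD 11.4: (-15.092,-20.092) -> (-23.153,-28.153) [heading=225, draw]
    -- iteration 3/4 --
    FD 7.8: (-23.153,-28.153) -> (-28.668,-33.668) [heading=225, draw]
    FD 11.4: (-28.668,-33.668) -> (-36.729,-41.729) [heading=225, draw]
    -- iteration 4/4 --
    FD 7.8: (-36.729,-41.729) -> (-42.245,-47.245) [heading=225, draw]
    FD 11.4: (-42.245,-47.245) -> (-50.306,-55.306) [heading=225, draw]
  ]
  -- iteration 2/3 --
  RT 45: heading 225 -> 180
  REPEAT 4 [
    -- iteration 1/4 --
    FD 7.8: (-50.306,-55.306) -> (-58.106,-55.306) [heading=180, draw]
    FD 11.4: (-58.106,-55.306) -> (-69.506,-55.306) [heading=180, draw]
    -- iteration 2/4 --
    FD 7.8: (-69.506,-55.306) -> (-77.306,-55.306) [heading=180, draw]
    FD 11.4: (-77.306,-55.306) -> (-88.706,-55.306) [heading=180, draw]
    -- iteration 3/4 --
    FD 7.8: (-88.706,-55.306) -> (-96.506,-55.306) [heading=180, draw]
    FD 11.4: (-96.506,-55.306) -> (-107.906,-55.306) [heading=180, draw]
    -- iteration 4/4 --
    FD 7.8: (-107.906,-55.306) -> (-115.706,-55.306) [heading=180, draw]
    FD 11.4: (-115.706,-55.306) -> (-127.106,-55.306) [heading=180, draw]
  ]
  -- iteration 3/3 --
  RT 45: heading 180 -> 135
  REPEAT 4 [
    -- iteration 1/4 --
    FD 7.8: (-127.106,-55.306) -> (-132.621,-49.79) [heading=135, draw]
    FD 11.4: (-132.621,-49.79) -> (-140.682,-41.729) [heading=135, draw]
    -- iteration 2/4 --
    FD 7.8: (-140.682,-41.729) -> (-146.198,-36.214) [heading=135, draw]
    FD 11.4: (-146.198,-36.214) -> (-154.259,-28.153) [heading=135, draw]
    -- iteration 3/4 --
    FD 7.8: (-154.259,-28.153) -> (-159.774,-22.637) [heading=135, draw]
    FD 11.4: (-159.774,-22.637) -> (-167.835,-14.576) [heading=135, draw]
    -- iteration 4/4 --
    FD 7.8: (-167.835,-14.576) -> (-173.351,-9.061) [heading=135, draw]
    FD 11.4: (-173.351,-9.061) -> (-181.412,-1) [heading=135, draw]
  ]
]
Final: pos=(-181.412,-1), heading=135, 24 segment(s) drawn

Segment endpoints: x in {-181.412, -173.351, -167.835, -159.774, -154.259, -146.198, -140.682, -132.621, -127.106, -115.706, -107.906, -96.506, -88.706, -77.306, -69.506, -58.106, -50.306, -42.245, -36.729, -28.668, -23.153, -15.092, -9.576, -1.515, 4}, y in {-55.306, -49.79, -47.245, -41.729, -36.214, -33.668, -28.153, -22.637, -20.092, -14.576, -14.576, -9.061, -6.515, -1, -1}
xmin=-181.412, ymin=-55.306, xmax=4, ymax=-1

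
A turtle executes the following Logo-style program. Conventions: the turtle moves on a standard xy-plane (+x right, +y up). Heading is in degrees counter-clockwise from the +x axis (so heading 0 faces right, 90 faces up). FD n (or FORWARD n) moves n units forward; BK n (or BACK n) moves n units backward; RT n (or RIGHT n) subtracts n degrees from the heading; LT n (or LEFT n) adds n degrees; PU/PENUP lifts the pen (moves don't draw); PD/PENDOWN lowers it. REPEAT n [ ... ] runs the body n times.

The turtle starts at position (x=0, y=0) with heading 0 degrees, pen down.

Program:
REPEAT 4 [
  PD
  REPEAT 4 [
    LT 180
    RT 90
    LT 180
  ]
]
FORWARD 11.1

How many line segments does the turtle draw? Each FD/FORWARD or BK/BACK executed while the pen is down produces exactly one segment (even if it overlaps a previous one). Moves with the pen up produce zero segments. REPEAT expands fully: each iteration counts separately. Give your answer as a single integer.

Answer: 1

Derivation:
Executing turtle program step by step:
Start: pos=(0,0), heading=0, pen down
REPEAT 4 [
  -- iteration 1/4 --
  PD: pen down
  REPEAT 4 [
    -- iteration 1/4 --
    LT 180: heading 0 -> 180
    RT 90: heading 180 -> 90
    LT 180: heading 90 -> 270
    -- iteration 2/4 --
    LT 180: heading 270 -> 90
    RT 90: heading 90 -> 0
    LT 180: heading 0 -> 180
    -- iteration 3/4 --
    LT 180: heading 180 -> 0
    RT 90: heading 0 -> 270
    LT 180: heading 270 -> 90
    -- iteration 4/4 --
    LT 180: heading 90 -> 270
    RT 90: heading 270 -> 180
    LT 180: heading 180 -> 0
  ]
  -- iteration 2/4 --
  PD: pen down
  REPEAT 4 [
    -- iteration 1/4 --
    LT 180: heading 0 -> 180
    RT 90: heading 180 -> 90
    LT 180: heading 90 -> 270
    -- iteration 2/4 --
    LT 180: heading 270 -> 90
    RT 90: heading 90 -> 0
    LT 180: heading 0 -> 180
    -- iteration 3/4 --
    LT 180: heading 180 -> 0
    RT 90: heading 0 -> 270
    LT 180: heading 270 -> 90
    -- iteration 4/4 --
    LT 180: heading 90 -> 270
    RT 90: heading 270 -> 180
    LT 180: heading 180 -> 0
  ]
  -- iteration 3/4 --
  PD: pen down
  REPEAT 4 [
    -- iteration 1/4 --
    LT 180: heading 0 -> 180
    RT 90: heading 180 -> 90
    LT 180: heading 90 -> 270
    -- iteration 2/4 --
    LT 180: heading 270 -> 90
    RT 90: heading 90 -> 0
    LT 180: heading 0 -> 180
    -- iteration 3/4 --
    LT 180: heading 180 -> 0
    RT 90: heading 0 -> 270
    LT 180: heading 270 -> 90
    -- iteration 4/4 --
    LT 180: heading 90 -> 270
    RT 90: heading 270 -> 180
    LT 180: heading 180 -> 0
  ]
  -- iteration 4/4 --
  PD: pen down
  REPEAT 4 [
    -- iteration 1/4 --
    LT 180: heading 0 -> 180
    RT 90: heading 180 -> 90
    LT 180: heading 90 -> 270
    -- iteration 2/4 --
    LT 180: heading 270 -> 90
    RT 90: heading 90 -> 0
    LT 180: heading 0 -> 180
    -- iteration 3/4 --
    LT 180: heading 180 -> 0
    RT 90: heading 0 -> 270
    LT 180: heading 270 -> 90
    -- iteration 4/4 --
    LT 180: heading 90 -> 270
    RT 90: heading 270 -> 180
    LT 180: heading 180 -> 0
  ]
]
FD 11.1: (0,0) -> (11.1,0) [heading=0, draw]
Final: pos=(11.1,0), heading=0, 1 segment(s) drawn
Segments drawn: 1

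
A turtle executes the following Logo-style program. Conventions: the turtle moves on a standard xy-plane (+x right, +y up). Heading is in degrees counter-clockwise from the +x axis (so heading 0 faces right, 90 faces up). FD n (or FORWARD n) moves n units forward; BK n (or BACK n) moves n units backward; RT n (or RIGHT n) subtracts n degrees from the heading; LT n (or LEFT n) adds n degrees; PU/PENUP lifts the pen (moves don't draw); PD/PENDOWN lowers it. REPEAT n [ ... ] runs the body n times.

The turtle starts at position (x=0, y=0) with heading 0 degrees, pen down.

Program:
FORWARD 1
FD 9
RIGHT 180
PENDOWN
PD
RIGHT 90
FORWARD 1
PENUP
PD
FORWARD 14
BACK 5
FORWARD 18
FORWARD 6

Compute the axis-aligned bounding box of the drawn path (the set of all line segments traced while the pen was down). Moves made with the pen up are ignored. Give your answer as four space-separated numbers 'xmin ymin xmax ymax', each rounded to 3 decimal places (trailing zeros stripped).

Answer: 0 0 10 34

Derivation:
Executing turtle program step by step:
Start: pos=(0,0), heading=0, pen down
FD 1: (0,0) -> (1,0) [heading=0, draw]
FD 9: (1,0) -> (10,0) [heading=0, draw]
RT 180: heading 0 -> 180
PD: pen down
PD: pen down
RT 90: heading 180 -> 90
FD 1: (10,0) -> (10,1) [heading=90, draw]
PU: pen up
PD: pen down
FD 14: (10,1) -> (10,15) [heading=90, draw]
BK 5: (10,15) -> (10,10) [heading=90, draw]
FD 18: (10,10) -> (10,28) [heading=90, draw]
FD 6: (10,28) -> (10,34) [heading=90, draw]
Final: pos=(10,34), heading=90, 7 segment(s) drawn

Segment endpoints: x in {0, 1, 10, 10, 10, 10}, y in {0, 1, 10, 15, 28, 34}
xmin=0, ymin=0, xmax=10, ymax=34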